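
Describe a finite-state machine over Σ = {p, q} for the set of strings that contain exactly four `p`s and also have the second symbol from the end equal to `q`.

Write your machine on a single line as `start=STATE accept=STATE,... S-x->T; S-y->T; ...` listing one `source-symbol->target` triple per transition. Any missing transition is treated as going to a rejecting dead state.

Run two small machines in parallel and take their product. The first has 6 states tracking the count of `p`s, saturating at 5; the second has 7 states tracking the last 2 symbols read. A product state is a pair (one from each), accepting exactly when both do. Equivalent product states are then merged.
        p   q  
>  s0   s1  s0 
   s1   s2  s1 
   s2   s3  s2 
   s3   s4  s5 
   s4   s6  s7 
   s5   s8  s5 
   s6   s6  s6 
   s7   s6  s9 
 * s8   s6  s7 
 * s9   s6  s9 
(> = start, * = accepting)

start=s0; accept=s8,s9; s0-p->s1; s0-q->s0; s1-p->s2; s1-q->s1; s2-p->s3; s2-q->s2; s3-p->s4; s3-q->s5; s4-p->s6; s4-q->s7; s5-p->s8; s5-q->s5; s6-p->s6; s6-q->s6; s7-p->s6; s7-q->s9; s8-p->s6; s8-q->s7; s9-p->s6; s9-q->s9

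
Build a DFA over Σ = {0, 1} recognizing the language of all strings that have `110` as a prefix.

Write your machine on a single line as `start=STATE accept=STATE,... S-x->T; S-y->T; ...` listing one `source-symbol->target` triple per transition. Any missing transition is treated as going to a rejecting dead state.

start=q0; accept=q3; q0-0->q4; q0-1->q1; q1-0->q4; q1-1->q2; q2-0->q3; q2-1->q4; q3-0->q3; q3-1->q3; q4-0->q4; q4-1->q4

Walk along `110` while the input agrees: from q0 take `1` to q1, and so on. Any deviation drops to the rejecting sink q4. Once q3 is reached the prefix is confirmed and every continuation is accepted.
5 states suffice.
        0   1  
>  q0   q4  q1 
   q1   q4  q2 
   q2   q3  q4 
 * q3   q3  q3 
   q4   q4  q4 
(> = start, * = accepting)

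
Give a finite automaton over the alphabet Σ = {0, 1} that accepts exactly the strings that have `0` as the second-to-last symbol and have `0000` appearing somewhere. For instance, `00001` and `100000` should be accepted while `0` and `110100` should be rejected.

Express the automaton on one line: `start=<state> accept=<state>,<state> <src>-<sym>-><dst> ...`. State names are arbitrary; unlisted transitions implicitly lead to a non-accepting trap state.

Build one automaton per condition and run them in lockstep. One (7 states) tracks the last 2 symbols read; the other (5 states) tracks whether and how much of `0000` has been seen. Each combined state is a pair, one component from each; accept when both components accept. Equivalent product states are then merged.
With 8 states:
        0   1  
>  s0   s1  s0 
   s1   s2  s0 
   s2   s3  s0 
   s3   s4  s0 
 * s4   s4  s5 
 * s5   s6  s7 
   s6   s4  s5 
   s7   s6  s7 
(> = start, * = accepting)

start=s0 accept=s4,s5 s0-0->s1 s0-1->s0 s1-0->s2 s1-1->s0 s2-0->s3 s2-1->s0 s3-0->s4 s3-1->s0 s4-0->s4 s4-1->s5 s5-0->s6 s5-1->s7 s6-0->s4 s6-1->s5 s7-0->s6 s7-1->s7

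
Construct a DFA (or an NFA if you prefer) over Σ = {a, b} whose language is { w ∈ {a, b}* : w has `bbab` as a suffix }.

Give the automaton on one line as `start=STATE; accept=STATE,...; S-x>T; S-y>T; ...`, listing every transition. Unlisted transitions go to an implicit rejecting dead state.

Let each state record the length of the longest suffix of the input read so far that is also a prefix of `bbab`. q1 means the last symbol is `b`; q2 means the last 2 symbols are `bb`; q3 means the last 3 symbols are `bba`; q4 means the last 4 symbols are `bbab`. Accept only at q4, where the string currently ends in `bbab`.
        a   b  
>  q0   q0  q1 
   q1   q0  q2 
   q2   q3  q2 
   q3   q0  q4 
 * q4   q0  q2 
(> = start, * = accepting)

start=q0; accept=q4; q0-a>q0; q0-b>q1; q1-a>q0; q1-b>q2; q2-a>q3; q2-b>q2; q3-a>q0; q3-b>q4; q4-a>q0; q4-b>q2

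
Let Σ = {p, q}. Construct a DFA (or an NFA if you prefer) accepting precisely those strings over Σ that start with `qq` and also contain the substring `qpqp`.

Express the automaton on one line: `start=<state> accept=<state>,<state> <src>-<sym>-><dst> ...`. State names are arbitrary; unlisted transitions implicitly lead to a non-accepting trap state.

Build one automaton per condition and run them in lockstep. The first has 4 states tracking whether the input so far still matches the prefix `qq`; the second has 5 states tracking whether and how much of `qpqp` has been seen. A product state is a pair (one from each), accepting exactly when both do.
12 states suffice.
       p  q 
>  A   B  C 
   B   B  D 
   C   E  F 
   D   E  D 
   E   B  G 
   F   H  F 
   G   I  D 
   H   J  K 
   I   I  I 
   J   J  F 
   K   L  F 
 * L   L  L 
(> = start, * = accepting)

start=A accept=L A-p->B A-q->C B-p->B B-q->D C-p->E C-q->F D-p->E D-q->D E-p->B E-q->G F-p->H F-q->F G-p->I G-q->D H-p->J H-q->K I-p->I I-q->I J-p->J J-q->F K-p->L K-q->F L-p->L L-q->L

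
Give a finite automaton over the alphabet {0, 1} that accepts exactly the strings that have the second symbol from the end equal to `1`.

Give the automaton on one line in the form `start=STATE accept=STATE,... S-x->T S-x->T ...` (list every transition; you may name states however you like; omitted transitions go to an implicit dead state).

start=S0 accept=S5,S6 S0-0->S1 S0-1->S2 S1-0->S3 S1-1->S4 S2-0->S5 S2-1->S6 S3-0->S3 S3-1->S4 S4-0->S5 S4-1->S6 S5-0->S3 S5-1->S4 S6-0->S5 S6-1->S6

A DFA must remember the last 2 symbols (since which symbol is second-to-last isn't known until the input ends). Use one state per possible window of the last ≤2 symbols; accept from those whose window starts with `1`.
7 states suffice.
        0   1  
>  S0   S1  S2 
   S1   S3  S4 
   S2   S5  S6 
   S3   S3  S4 
   S4   S5  S6 
 * S5   S3  S4 
 * S6   S5  S6 
(> = start, * = accepting)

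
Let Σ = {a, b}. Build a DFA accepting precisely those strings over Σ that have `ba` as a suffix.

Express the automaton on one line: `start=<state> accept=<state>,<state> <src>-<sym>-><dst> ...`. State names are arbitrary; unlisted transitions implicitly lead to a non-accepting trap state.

Let each state record the length of the longest suffix of the input read so far that is also a prefix of `ba`. q1 means the last symbol is `b`; q2 means the last 2 symbols are `ba`. Accept only at q2, where the string currently ends in `ba`.
A 3-state machine:
        a   b  
>  q0   q0  q1 
   q1   q2  q1 
 * q2   q0  q1 
(> = start, * = accepting)

start=q0 accept=q2 q0-a->q0 q0-b->q1 q1-a->q2 q1-b->q1 q2-a->q0 q2-b->q1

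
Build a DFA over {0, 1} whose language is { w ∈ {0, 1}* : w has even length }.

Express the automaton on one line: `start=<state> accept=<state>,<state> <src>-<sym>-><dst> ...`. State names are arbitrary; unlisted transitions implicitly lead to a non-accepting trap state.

Only the length mod 2 matters, so use a 2-cycle: from any state, every input symbol moves to the next state, wrapping s1 back to s0. Mark s0 accepting.
2 states suffice.
        0   1  
>* s0   s1  s1 
   s1   s0  s0 
(> = start, * = accepting)

start=s0 accept=s0 s0-0->s1 s0-1->s1 s1-0->s0 s1-1->s0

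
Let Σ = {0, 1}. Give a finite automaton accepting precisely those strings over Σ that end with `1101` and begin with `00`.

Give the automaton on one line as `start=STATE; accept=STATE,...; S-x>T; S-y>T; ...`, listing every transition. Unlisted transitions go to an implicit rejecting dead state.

start=A; accept=L; A-0>B; A-1>C; B-0>D; B-1>C; C-0>E; C-1>F; D-0>D; D-1>G; E-0>E; E-1>C; F-0>H; F-1>F; G-0>D; G-1>I; H-0>E; H-1>J; I-0>K; I-1>I; J-0>E; J-1>F; K-0>D; K-1>L; L-0>D; L-1>I

Run two small machines in parallel and take their product. The first has 5 states tracking how much of the suffix `1101` has currently been matched; the second has 4 states tracking whether the input so far still matches the prefix `00`. A product state is a pair (one from each), accepting exactly when both do.
With 12 states:
       0  1 
>  A   B  C 
   B   D  C 
   C   E  F 
   D   D  G 
   E   E  C 
   F   H  F 
   G   D  I 
   H   E  J 
   I   K  I 
   J   E  F 
   K   D  L 
 * L   D  I 
(> = start, * = accepting)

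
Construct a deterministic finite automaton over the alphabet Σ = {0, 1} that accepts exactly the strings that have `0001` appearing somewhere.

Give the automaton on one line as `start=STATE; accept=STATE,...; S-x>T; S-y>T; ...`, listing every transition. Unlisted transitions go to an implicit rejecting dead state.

States q0..q3 record the length of the longest prefix of `0001` that matches the current input suffix. Reaching q4 means `0001` has been seen, and we stay there forever. Accept from q4.
A 5-state machine:
        0   1  
>  q0   q1  q0 
   q1   q2  q0 
   q2   q3  q0 
   q3   q3  q4 
 * q4   q4  q4 
(> = start, * = accepting)

start=q0; accept=q4; q0-0>q1; q0-1>q0; q1-0>q2; q1-1>q0; q2-0>q3; q2-1>q0; q3-0>q3; q3-1>q4; q4-0>q4; q4-1>q4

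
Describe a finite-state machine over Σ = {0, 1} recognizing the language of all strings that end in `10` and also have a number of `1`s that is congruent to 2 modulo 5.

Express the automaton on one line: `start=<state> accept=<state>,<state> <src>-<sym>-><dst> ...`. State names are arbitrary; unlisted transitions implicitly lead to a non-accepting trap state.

start=A accept=F A-0->A A-1->B B-0->C B-1->D C-0->E C-1->D D-0->F D-1->G E-0->E E-1->D F-0->H F-1->G G-0->I G-1->J H-0->H H-1->G I-0->K I-1->J J-0->L J-1->M K-0->K K-1->J L-0->N L-1->M M-0->O M-1->B N-0->N N-1->M O-0->A O-1->B

Build one automaton per condition and run them in lockstep. The first has 3 states tracking how much of the suffix `10` has currently been matched; the second has 5 states tracking the count of `1`s modulo 5. A product state is a pair (one from each), accepting exactly when both do.
A 15-state machine:
       0  1 
>  A   A  B 
   B   C  D 
   C   E  D 
   D   F  G 
   E   E  D 
 * F   H  G 
   G   I  J 
   H   H  G 
   I   K  J 
   J   L  M 
   K   K  J 
   L   N  M 
   M   O  B 
   N   N  M 
   O   A  B 
(> = start, * = accepting)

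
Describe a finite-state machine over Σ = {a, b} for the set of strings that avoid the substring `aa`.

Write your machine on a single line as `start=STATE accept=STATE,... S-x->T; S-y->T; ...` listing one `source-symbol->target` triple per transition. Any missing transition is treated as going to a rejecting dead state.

Track partial matches of the forbidden pattern `aa`. State S2 is a dead state reached once `aa` has occurred; every other state accepts. S0 means no part of `aa` is currently matched.
        a   b  
>* S0   S1  S0 
 * S1   S2  S0 
   S2   S2  S2 
(> = start, * = accepting)

start=S0; accept=S0,S1; S0-a->S1; S0-b->S0; S1-a->S2; S1-b->S0; S2-a->S2; S2-b->S2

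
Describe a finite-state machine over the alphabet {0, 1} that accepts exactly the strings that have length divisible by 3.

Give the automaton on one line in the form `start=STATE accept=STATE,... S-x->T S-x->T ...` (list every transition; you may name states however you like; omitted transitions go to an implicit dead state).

start=S0 accept=S0 S0-0->S1 S0-1->S1 S1-0->S2 S1-1->S2 S2-0->S0 S2-1->S0

Count input length modulo 3: every symbol advances one step around the cycle S0 → S1 → S2 → S0. Accept at S0.
3 states suffice.
        0   1  
>* S0   S1  S1 
   S1   S2  S2 
   S2   S0  S0 
(> = start, * = accepting)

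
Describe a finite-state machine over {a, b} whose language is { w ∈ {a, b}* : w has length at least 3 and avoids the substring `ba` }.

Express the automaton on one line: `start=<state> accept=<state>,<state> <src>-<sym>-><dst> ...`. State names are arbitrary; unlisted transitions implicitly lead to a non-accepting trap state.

start=q0 accept=q6,q7 q0-a->q1 q0-b->q2 q1-a->q3 q1-b->q4 q2-a->q5 q2-b->q4 q3-a->q6 q3-b->q7 q4-a->q5 q4-b->q7 q5-a->q5 q5-b->q5 q6-a->q6 q6-b->q7 q7-a->q5 q7-b->q7

Build one automaton per condition and run them in lockstep. The first has 5 states tracking the input length, saturating at 4; the second has 3 states tracking partial matches of the forbidden pattern `ba`. A product state is a pair (one from each), accepting exactly when both do. Equivalent product states are then merged.
        a   b  
>  q0   q1  q2 
   q1   q3  q4 
   q2   q5  q4 
   q3   q6  q7 
   q4   q5  q7 
   q5   q5  q5 
 * q6   q6  q7 
 * q7   q5  q7 
(> = start, * = accepting)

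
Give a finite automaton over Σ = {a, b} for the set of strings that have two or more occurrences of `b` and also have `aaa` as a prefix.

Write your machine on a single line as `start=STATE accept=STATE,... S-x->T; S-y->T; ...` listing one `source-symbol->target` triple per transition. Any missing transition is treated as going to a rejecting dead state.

Handle the two conditions separately and then intersect. One (4 states) tracks the count of `b`s, saturating at 3; the other (5 states) tracks whether the input so far still matches the prefix `aaa`. Each combined state is a pair, one component from each; accept when both components accept. Minimizing collapses redundant product states.
        a   b  
>  q0   q1  q2 
   q1   q3  q2 
   q2   q2  q2 
   q3   q4  q2 
   q4   q4  q5 
   q5   q5  q6 
 * q6   q6  q6 
(> = start, * = accepting)

start=q0; accept=q6; q0-a->q1; q0-b->q2; q1-a->q3; q1-b->q2; q2-a->q2; q2-b->q2; q3-a->q4; q3-b->q2; q4-a->q4; q4-b->q5; q5-a->q5; q5-b->q6; q6-a->q6; q6-b->q6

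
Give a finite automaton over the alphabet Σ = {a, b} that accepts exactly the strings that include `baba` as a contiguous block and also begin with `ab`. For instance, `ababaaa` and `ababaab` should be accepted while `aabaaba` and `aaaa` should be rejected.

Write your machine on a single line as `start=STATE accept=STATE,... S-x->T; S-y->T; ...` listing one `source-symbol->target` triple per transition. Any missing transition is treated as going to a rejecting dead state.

start=S0; accept=S7; S0-a->S1; S0-b->S2; S1-a->S2; S1-b->S3; S2-a->S2; S2-b->S2; S3-a->S4; S3-b->S3; S4-a->S5; S4-b->S6; S5-a->S5; S5-b->S3; S6-a->S7; S6-b->S3; S7-a->S7; S7-b->S7

Handle the two conditions separately and then intersect. The first has 5 states tracking whether and how much of `baba` has been seen; the second has 4 states tracking whether the input so far still matches the prefix `ab`. A product state is a pair (one from each), accepting exactly when both do. Minimizing collapses redundant product states.
        a   b  
>  S0   S1  S2 
   S1   S2  S3 
   S2   S2  S2 
   S3   S4  S3 
   S4   S5  S6 
   S5   S5  S3 
   S6   S7  S3 
 * S7   S7  S7 
(> = start, * = accepting)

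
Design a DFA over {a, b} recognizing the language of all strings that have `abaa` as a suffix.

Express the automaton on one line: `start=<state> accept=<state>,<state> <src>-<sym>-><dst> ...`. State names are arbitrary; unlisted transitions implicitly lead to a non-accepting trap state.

start=s0 accept=s4 s0-a->s1 s0-b->s0 s1-a->s1 s1-b->s2 s2-a->s3 s2-b->s0 s3-a->s4 s3-b->s2 s4-a->s1 s4-b->s2

Remember how much of `abaa` the current input suffix matches. State s0 means no match yet; s1 means the last symbol is `a`; s2 means the last 2 symbols are `ab`; s3 means the last 3 symbols are `aba`; s4 means the last 4 symbols are `abaa`. Only s4 accepts. On a mismatch, fall back to the longest proper suffix that is still a prefix of `abaa`.
        a   b  
>  s0   s1  s0 
   s1   s1  s2 
   s2   s3  s0 
   s3   s4  s2 
 * s4   s1  s2 
(> = start, * = accepting)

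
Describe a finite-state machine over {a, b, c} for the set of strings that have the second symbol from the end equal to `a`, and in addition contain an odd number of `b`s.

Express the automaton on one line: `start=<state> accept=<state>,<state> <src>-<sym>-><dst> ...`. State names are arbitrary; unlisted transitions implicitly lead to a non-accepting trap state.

Run two small machines in parallel and take their product. One (13 states) tracks the last 2 symbols read; the other (2 states) tracks the count of `b`s modulo 2. Each combined state is a pair, one component from each; accept when both components accept. Minimizing collapses redundant product states.
6 states suffice.
        a   b   c  
>  s0   s1  s2  s0 
   s1   s1  s3  s0 
   s2   s4  s0  s2 
 * s3   s4  s0  s2 
   s4   s5  s0  s3 
 * s5   s5  s0  s3 
(> = start, * = accepting)

start=s0 accept=s3,s5 s0-a->s1 s0-b->s2 s0-c->s0 s1-a->s1 s1-b->s3 s1-c->s0 s2-a->s4 s2-b->s0 s2-c->s2 s3-a->s4 s3-b->s0 s3-c->s2 s4-a->s5 s4-b->s0 s4-c->s3 s5-a->s5 s5-b->s0 s5-c->s3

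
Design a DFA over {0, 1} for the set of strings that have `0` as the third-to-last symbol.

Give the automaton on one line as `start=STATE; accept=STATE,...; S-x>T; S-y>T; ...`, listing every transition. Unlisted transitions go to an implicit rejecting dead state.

Because acceptance depends on a position counted from the end, the machine has to buffer the most recent 3 symbols. Make each state the string of the last up-to-3 symbols read; on input `x` shift the window left and append `x`. Accept when the buffered window has length 3 and begins with `0`.
15 states suffice.
          0    1  
>  q0     q1   q2 
   q1     q3   q4 
   q2     q5   q6 
   q3     q7   q8 
   q4     q9  q10 
   q5    q11  q12 
   q6    q13  q14 
 * q7     q7   q8 
 * q8     q9  q10 
 * q9    q11  q12 
 * q10   q13  q14 
   q11    q7   q8 
   q12    q9  q10 
   q13   q11  q12 
   q14   q13  q14 
(> = start, * = accepting)

start=q0; accept=q7,q8,q9,q10; q0-0>q1; q0-1>q2; q1-0>q3; q1-1>q4; q2-0>q5; q2-1>q6; q3-0>q7; q3-1>q8; q4-0>q9; q4-1>q10; q5-0>q11; q5-1>q12; q6-0>q13; q6-1>q14; q7-0>q7; q7-1>q8; q8-0>q9; q8-1>q10; q9-0>q11; q9-1>q12; q10-0>q13; q10-1>q14; q11-0>q7; q11-1>q8; q12-0>q9; q12-1>q10; q13-0>q11; q13-1>q12; q14-0>q13; q14-1>q14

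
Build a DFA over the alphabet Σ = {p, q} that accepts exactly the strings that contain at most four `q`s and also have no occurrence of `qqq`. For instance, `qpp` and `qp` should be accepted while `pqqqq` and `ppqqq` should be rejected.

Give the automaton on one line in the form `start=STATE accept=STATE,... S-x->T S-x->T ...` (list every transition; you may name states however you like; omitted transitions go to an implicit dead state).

start=A accept=A,B,C,D,E,F,H,I,K,L,N,O A-p->A A-q->B B-p->C B-q->D C-p->C C-q->E D-p->F D-q->G E-p->F E-q->H F-p->F F-q->I G-p->G G-q->J H-p->K H-q->J I-p->K I-q->L J-p->J J-q->M K-p->K K-q->N L-p->O L-q->M M-p->M M-q->M N-p->O N-q->P O-p->O O-q->Q P-p->R P-q->M Q-p->R Q-q->P R-p->R R-q->Q

Handle the two conditions separately and then intersect. One (6 states) tracks the count of `q`s, saturating at 5; the other (4 states) tracks partial matches of the forbidden pattern `qqq`. Each combined state is a pair, one component from each; accept when both components accept.
With 18 states:
       p  q 
>* A   A  B 
 * B   C  D 
 * C   C  E 
 * D   F  G 
 * E   F  H 
 * F   F  I 
   G   G  J 
 * H   K  J 
 * I   K  L 
   J   J  M 
 * K   K  N 
 * L   O  M 
   M   M  M 
 * N   O  P 
 * O   O  Q 
   P   R  M 
   Q   R  P 
   R   R  Q 
(> = start, * = accepting)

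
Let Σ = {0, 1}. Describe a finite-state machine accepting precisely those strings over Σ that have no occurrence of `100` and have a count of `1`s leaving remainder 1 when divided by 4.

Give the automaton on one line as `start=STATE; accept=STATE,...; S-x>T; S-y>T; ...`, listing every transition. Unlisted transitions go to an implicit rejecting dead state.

Build one automaton per condition and run them in lockstep. One (4 states) tracks partial matches of the forbidden pattern `100`; the other (4 states) tracks the count of `1`s modulo 4. Each combined state is a pair, one component from each; accept when both components accept. After merging equivalent states the machine shrinks.
10 states suffice.
        0   1  
>  S0   S0  S1 
 * S1   S2  S3 
 * S2   S4  S3 
   S3   S5  S6 
   S4   S4  S4 
   S5   S4  S6 
   S6   S7  S8 
   S7   S4  S8 
   S8   S9  S1 
   S9   S4  S1 
(> = start, * = accepting)

start=S0; accept=S1,S2; S0-0>S0; S0-1>S1; S1-0>S2; S1-1>S3; S2-0>S4; S2-1>S3; S3-0>S5; S3-1>S6; S4-0>S4; S4-1>S4; S5-0>S4; S5-1>S6; S6-0>S7; S6-1>S8; S7-0>S4; S7-1>S8; S8-0>S9; S8-1>S1; S9-0>S4; S9-1>S1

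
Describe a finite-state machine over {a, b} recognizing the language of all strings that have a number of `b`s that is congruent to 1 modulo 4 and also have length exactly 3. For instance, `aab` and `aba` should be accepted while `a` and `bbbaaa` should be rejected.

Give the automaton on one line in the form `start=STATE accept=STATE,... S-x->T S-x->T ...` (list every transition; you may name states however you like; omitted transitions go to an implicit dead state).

Build one automaton per condition and run them in lockstep. One (4 states) tracks the count of `b`s modulo 4; the other (5 states) tracks the input length, saturating at 4. Each combined state is a pair, one component from each; accept when both components accept.
          a    b  
>  S0     S1   S2 
   S1     S3   S4 
   S2     S4   S5 
   S3     S6   S7 
   S4     S7   S8 
   S5     S8   S9 
   S6    S10  S11 
 * S7    S11  S12 
   S8    S12  S13 
   S9    S13  S10 
   S10   S10  S11 
   S11   S11  S12 
   S12   S12  S13 
   S13   S13  S10 
(> = start, * = accepting)

start=S0 accept=S7 S0-a->S1 S0-b->S2 S1-a->S3 S1-b->S4 S2-a->S4 S2-b->S5 S3-a->S6 S3-b->S7 S4-a->S7 S4-b->S8 S5-a->S8 S5-b->S9 S6-a->S10 S6-b->S11 S7-a->S11 S7-b->S12 S8-a->S12 S8-b->S13 S9-a->S13 S9-b->S10 S10-a->S10 S10-b->S11 S11-a->S11 S11-b->S12 S12-a->S12 S12-b->S13 S13-a->S13 S13-b->S10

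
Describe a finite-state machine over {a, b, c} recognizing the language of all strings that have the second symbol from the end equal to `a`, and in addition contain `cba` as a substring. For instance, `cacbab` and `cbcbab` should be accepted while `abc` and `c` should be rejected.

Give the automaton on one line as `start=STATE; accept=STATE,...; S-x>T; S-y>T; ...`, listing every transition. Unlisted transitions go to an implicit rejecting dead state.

Run two small machines in parallel and take their product. One (13 states) tracks the last 2 symbols read; the other (4 states) tracks whether and how much of `cba` has been seen. Each combined state is a pair, one component from each; accept when both components accept. Equivalent product states are then merged.
        a   b   c  
>  S0   S0  S0  S1 
   S1   S0  S2  S1 
   S2   S3  S0  S1 
   S3   S4  S5  S5 
 * S4   S4  S5  S5 
 * S5   S3  S6  S6 
   S6   S3  S6  S6 
(> = start, * = accepting)

start=S0; accept=S4,S5; S0-a>S0; S0-b>S0; S0-c>S1; S1-a>S0; S1-b>S2; S1-c>S1; S2-a>S3; S2-b>S0; S2-c>S1; S3-a>S4; S3-b>S5; S3-c>S5; S4-a>S4; S4-b>S5; S4-c>S5; S5-a>S3; S5-b>S6; S5-c>S6; S6-a>S3; S6-b>S6; S6-c>S6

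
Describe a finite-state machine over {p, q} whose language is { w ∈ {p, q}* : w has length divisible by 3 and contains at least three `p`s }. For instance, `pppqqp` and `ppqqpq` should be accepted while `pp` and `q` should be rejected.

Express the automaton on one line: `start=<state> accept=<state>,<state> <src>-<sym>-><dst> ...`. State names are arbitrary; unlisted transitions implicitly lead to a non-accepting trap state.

start=A accept=G A-p->B A-q->C B-p->D B-q->E C-p->E C-q->F D-p->G D-q->H E-p->H E-q->I F-p->I F-q->A G-p->J G-q->J H-p->J H-q->K I-p->K I-q->B J-p->L J-q->L K-p->L K-q->D L-p->G L-q->G

Build one automaton per condition and run them in lockstep. One (3 states) tracks the input length modulo 3; the other (5 states) tracks the count of `p`s, saturating at 4. Each combined state is a pair, one component from each; accept when both components accept. After merging equivalent states the machine shrinks.
With 12 states:
       p  q 
>  A   B  C 
   B   D  E 
   C   E  F 
   D   G  H 
   E   H  I 
   F   I  A 
 * G   J  J 
   H   J  K 
   I   K  B 
   J   L  L 
   K   L  D 
   L   G  G 
(> = start, * = accepting)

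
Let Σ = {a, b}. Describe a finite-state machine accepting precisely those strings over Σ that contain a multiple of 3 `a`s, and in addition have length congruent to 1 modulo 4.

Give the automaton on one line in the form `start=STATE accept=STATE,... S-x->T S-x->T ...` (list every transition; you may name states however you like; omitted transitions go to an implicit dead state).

start=q0 accept=q2 q0-a->q1 q0-b->q2 q1-a->q3 q1-b->q4 q2-a->q4 q2-b->q5 q3-a->q6 q3-b->q7 q4-a->q7 q4-b->q8 q5-a->q8 q5-b->q6 q6-a->q9 q6-b->q0 q7-a->q0 q7-b->q10 q8-a->q10 q8-b->q9 q9-a->q11 q9-b->q1 q10-a->q2 q10-b->q11 q11-a->q5 q11-b->q3

Run two small machines in parallel and take their product. The first has 3 states tracking the count of `a`s modulo 3; the second has 4 states tracking the input length modulo 4. A product state is a pair (one from each), accepting exactly when both do.
12 states suffice.
          a    b  
>  q0     q1   q2 
   q1     q3   q4 
 * q2     q4   q5 
   q3     q6   q7 
   q4     q7   q8 
   q5     q8   q6 
   q6     q9   q0 
   q7     q0  q10 
   q8    q10   q9 
   q9    q11   q1 
   q10    q2  q11 
   q11    q5   q3 
(> = start, * = accepting)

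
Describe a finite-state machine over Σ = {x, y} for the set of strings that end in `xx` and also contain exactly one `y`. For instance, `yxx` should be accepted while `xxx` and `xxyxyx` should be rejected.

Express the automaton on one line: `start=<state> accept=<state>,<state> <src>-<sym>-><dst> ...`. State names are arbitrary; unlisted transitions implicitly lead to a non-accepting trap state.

start=S0 accept=S4 S0-x->S0 S0-y->S1 S1-x->S2 S1-y->S3 S2-x->S4 S2-y->S3 S3-x->S3 S3-y->S3 S4-x->S4 S4-y->S3

Handle the two conditions separately and then intersect. The first has 3 states tracking how much of the suffix `xx` has currently been matched; the second has 3 states tracking the count of `y`s, saturating at 2. A product state is a pair (one from each), accepting exactly when both do. Minimizing collapses redundant product states.
With 5 states:
        x   y  
>  S0   S0  S1 
   S1   S2  S3 
   S2   S4  S3 
   S3   S3  S3 
 * S4   S4  S3 
(> = start, * = accepting)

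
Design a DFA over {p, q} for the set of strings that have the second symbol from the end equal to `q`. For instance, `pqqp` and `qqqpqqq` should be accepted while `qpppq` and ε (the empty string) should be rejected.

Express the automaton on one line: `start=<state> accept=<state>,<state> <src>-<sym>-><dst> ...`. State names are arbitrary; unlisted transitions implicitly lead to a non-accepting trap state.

start=A accept=F,G A-p->B A-q->C B-p->D B-q->E C-p->F C-q->G D-p->D D-q->E E-p->F E-q->G F-p->D F-q->E G-p->F G-q->G

A DFA must remember the last 2 symbols (since which symbol is second-to-last isn't known until the input ends). Use one state per possible window of the last ≤2 symbols; accept from those whose window starts with `q`.
A 7-state machine:
       p  q 
>  A   B  C 
   B   D  E 
   C   F  G 
   D   D  E 
   E   F  G 
 * F   D  E 
 * G   F  G 
(> = start, * = accepting)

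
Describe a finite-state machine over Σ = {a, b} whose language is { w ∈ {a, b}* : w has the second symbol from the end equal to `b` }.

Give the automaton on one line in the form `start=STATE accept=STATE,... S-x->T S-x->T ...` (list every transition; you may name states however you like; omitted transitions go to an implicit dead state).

start=S0 accept=S5,S6 S0-a->S1 S0-b->S2 S1-a->S3 S1-b->S4 S2-a->S5 S2-b->S6 S3-a->S3 S3-b->S4 S4-a->S5 S4-b->S6 S5-a->S3 S5-b->S4 S6-a->S5 S6-b->S6

A DFA must remember the last 2 symbols (since which symbol is second-to-last isn't known until the input ends). Use one state per possible window of the last ≤2 symbols; accept from those whose window starts with `b`.
        a   b  
>  S0   S1  S2 
   S1   S3  S4 
   S2   S5  S6 
   S3   S3  S4 
   S4   S5  S6 
 * S5   S3  S4 
 * S6   S5  S6 
(> = start, * = accepting)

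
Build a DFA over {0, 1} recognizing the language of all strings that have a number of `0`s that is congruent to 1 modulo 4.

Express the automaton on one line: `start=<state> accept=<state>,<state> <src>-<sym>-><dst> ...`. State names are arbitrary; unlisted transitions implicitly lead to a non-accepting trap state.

Keep the running count of `0`s modulo 4: each `0` advances along the cycle q0 → q1 → q2 → q3 → q0 while other symbols loop. Accept at q1.
With 4 states:
        0   1  
>  q0   q1  q0 
 * q1   q2  q1 
   q2   q3  q2 
   q3   q0  q3 
(> = start, * = accepting)

start=q0 accept=q1 q0-0->q1 q0-1->q0 q1-0->q2 q1-1->q1 q2-0->q3 q2-1->q2 q3-0->q0 q3-1->q3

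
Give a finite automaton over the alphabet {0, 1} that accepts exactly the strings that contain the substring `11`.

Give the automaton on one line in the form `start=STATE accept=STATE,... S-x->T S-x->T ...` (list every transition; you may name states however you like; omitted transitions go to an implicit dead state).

Track how much of `11` has been matched so far: state q0 is no progress, q2 is the absorbing accept state reached once `11` has occurred. Intermediate states record partial matches; on a mismatch, fall back to the longest reusable overlap.
With 3 states:
        0   1  
>  q0   q0  q1 
   q1   q0  q2 
 * q2   q2  q2 
(> = start, * = accepting)

start=q0 accept=q2 q0-0->q0 q0-1->q1 q1-0->q0 q1-1->q2 q2-0->q2 q2-1->q2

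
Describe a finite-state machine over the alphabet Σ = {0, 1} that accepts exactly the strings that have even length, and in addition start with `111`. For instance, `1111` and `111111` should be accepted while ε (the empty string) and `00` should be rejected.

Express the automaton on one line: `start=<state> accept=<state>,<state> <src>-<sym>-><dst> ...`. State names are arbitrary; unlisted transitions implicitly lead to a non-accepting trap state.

Run two small machines in parallel and take their product. The first has 2 states tracking the input length modulo 2; the second has 5 states tracking whether the input so far still matches the prefix `111`. A product state is a pair (one from each), accepting exactly when both do. Minimizing collapses redundant product states.
6 states suffice.
       0  1 
>  A   B  C 
   B   B  B 
   C   B  D 
   D   B  E 
   E   F  F 
 * F   E  E 
(> = start, * = accepting)

start=A accept=F A-0->B A-1->C B-0->B B-1->B C-0->B C-1->D D-0->B D-1->E E-0->F E-1->F F-0->E F-1->E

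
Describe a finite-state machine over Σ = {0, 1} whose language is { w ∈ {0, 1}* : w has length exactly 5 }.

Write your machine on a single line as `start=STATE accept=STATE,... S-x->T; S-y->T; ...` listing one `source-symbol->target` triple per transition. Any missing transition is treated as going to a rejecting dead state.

start=q0; accept=q5; q0-0->q1; q0-1->q1; q1-0->q2; q1-1->q2; q2-0->q3; q2-1->q3; q3-0->q4; q3-1->q4; q4-0->q5; q4-1->q5; q5-0->q6; q5-1->q6; q6-0->q6; q6-1->q6

Count input length up to 6: every symbol moves from q0 toward q6, which means 'more than 5' and absorbs. Accept from {q5}.
With 7 states:
        0   1  
>  q0   q1  q1 
   q1   q2  q2 
   q2   q3  q3 
   q3   q4  q4 
   q4   q5  q5 
 * q5   q6  q6 
   q6   q6  q6 
(> = start, * = accepting)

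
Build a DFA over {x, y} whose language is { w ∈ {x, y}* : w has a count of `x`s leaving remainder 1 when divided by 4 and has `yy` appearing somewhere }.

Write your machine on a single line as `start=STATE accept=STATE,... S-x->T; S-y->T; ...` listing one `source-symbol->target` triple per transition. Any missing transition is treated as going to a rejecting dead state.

start=S0; accept=S8; S0-x->S1; S0-y->S2; S1-x->S3; S1-y->S4; S2-x->S1; S2-y->S5; S3-x->S6; S3-y->S7; S4-x->S3; S4-y->S8; S5-x->S8; S5-y->S5; S6-x->S0; S6-y->S9; S7-x->S6; S7-y->S10; S8-x->S10; S8-y->S8; S9-x->S0; S9-y->S11; S10-x->S11; S10-y->S10; S11-x->S5; S11-y->S11

Build one automaton per condition and run them in lockstep. The first has 4 states tracking the count of `x`s modulo 4; the second has 3 states tracking whether and how much of `yy` has been seen. A product state is a pair (one from each), accepting exactly when both do.
With 12 states:
          x    y  
>  S0     S1   S2 
   S1     S3   S4 
   S2     S1   S5 
   S3     S6   S7 
   S4     S3   S8 
   S5     S8   S5 
   S6     S0   S9 
   S7     S6  S10 
 * S8    S10   S8 
   S9     S0  S11 
   S10   S11  S10 
   S11    S5  S11 
(> = start, * = accepting)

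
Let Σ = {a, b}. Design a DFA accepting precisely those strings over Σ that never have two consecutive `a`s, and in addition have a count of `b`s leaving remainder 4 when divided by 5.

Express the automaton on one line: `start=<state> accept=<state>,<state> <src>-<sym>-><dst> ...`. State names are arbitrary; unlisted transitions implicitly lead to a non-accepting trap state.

Handle the two conditions separately and then intersect. The first has 3 states tracking partial matches of the forbidden pattern `aa`; the second has 5 states tracking the count of `b`s modulo 5. A product state is a pair (one from each), accepting exactly when both do. Equivalent product states are then merged.
An 11-state machine:
          a    b  
>  q0     q1   q2 
   q1     q3   q2 
   q2     q4   q5 
   q3     q3   q3 
   q4     q3   q5 
   q5     q6   q7 
   q6     q3   q7 
   q7     q8   q9 
   q8     q3   q9 
 * q9    q10   q0 
 * q10    q3   q0 
(> = start, * = accepting)

start=q0 accept=q9,q10 q0-a->q1 q0-b->q2 q1-a->q3 q1-b->q2 q2-a->q4 q2-b->q5 q3-a->q3 q3-b->q3 q4-a->q3 q4-b->q5 q5-a->q6 q5-b->q7 q6-a->q3 q6-b->q7 q7-a->q8 q7-b->q9 q8-a->q3 q8-b->q9 q9-a->q10 q9-b->q0 q10-a->q3 q10-b->q0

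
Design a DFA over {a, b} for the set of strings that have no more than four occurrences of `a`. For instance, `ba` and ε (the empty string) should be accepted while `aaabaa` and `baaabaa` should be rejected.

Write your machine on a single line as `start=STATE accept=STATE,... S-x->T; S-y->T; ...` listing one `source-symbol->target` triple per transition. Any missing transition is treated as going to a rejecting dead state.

start=q0; accept=q0,q1,q2,q3,q4; q0-a->q1; q0-b->q0; q1-a->q2; q1-b->q1; q2-a->q3; q2-b->q2; q3-a->q4; q3-b->q3; q4-a->q5; q4-b->q4; q5-a->q5; q5-b->q5

Count `a`s, saturating at 5: states q0 through q4 mean 0 through 4 `a`s seen; q5 means more than 4. Each `a` increments (capped at q5); other symbols loop. Accept from {q0, q1, q2, q3, q4}.
        a   b  
>* q0   q1  q0 
 * q1   q2  q1 
 * q2   q3  q2 
 * q3   q4  q3 
 * q4   q5  q4 
   q5   q5  q5 
(> = start, * = accepting)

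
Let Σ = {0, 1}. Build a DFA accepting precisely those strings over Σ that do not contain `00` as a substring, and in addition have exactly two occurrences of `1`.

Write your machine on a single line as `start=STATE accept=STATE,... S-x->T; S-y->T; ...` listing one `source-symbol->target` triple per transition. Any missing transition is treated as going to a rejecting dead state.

start=s0; accept=s5,s6; s0-0->s1; s0-1->s2; s1-0->s3; s1-1->s2; s2-0->s4; s2-1->s5; s3-0->s3; s3-1->s3; s4-0->s3; s4-1->s5; s5-0->s6; s5-1->s3; s6-0->s3; s6-1->s3

Run two small machines in parallel and take their product. The first has 3 states tracking partial matches of the forbidden pattern `00`; the second has 4 states tracking the count of `1`s, saturating at 3. A product state is a pair (one from each), accepting exactly when both do. After merging equivalent states the machine shrinks.
        0   1  
>  s0   s1  s2 
   s1   s3  s2 
   s2   s4  s5 
   s3   s3  s3 
   s4   s3  s5 
 * s5   s6  s3 
 * s6   s3  s3 
(> = start, * = accepting)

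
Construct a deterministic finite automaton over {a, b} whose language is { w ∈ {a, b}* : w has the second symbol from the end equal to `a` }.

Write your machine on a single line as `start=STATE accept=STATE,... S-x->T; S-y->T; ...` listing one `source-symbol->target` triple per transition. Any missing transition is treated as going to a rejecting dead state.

A DFA must remember the last 2 symbols (since which symbol is second-to-last isn't known until the input ends). Use one state per possible window of the last ≤2 symbols; accept from those whose window starts with `a`.
With 7 states:
        a   b  
>  q0   q1  q2 
   q1   q3  q4 
   q2   q5  q6 
 * q3   q3  q4 
 * q4   q5  q6 
   q5   q3  q4 
   q6   q5  q6 
(> = start, * = accepting)

start=q0; accept=q3,q4; q0-a->q1; q0-b->q2; q1-a->q3; q1-b->q4; q2-a->q5; q2-b->q6; q3-a->q3; q3-b->q4; q4-a->q5; q4-b->q6; q5-a->q3; q5-b->q4; q6-a->q5; q6-b->q6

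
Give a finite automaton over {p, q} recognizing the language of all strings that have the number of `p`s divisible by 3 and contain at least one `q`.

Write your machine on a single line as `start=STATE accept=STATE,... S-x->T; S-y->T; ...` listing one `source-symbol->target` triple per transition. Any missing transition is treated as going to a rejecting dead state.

Run two small machines in parallel and take their product. The first has 3 states tracking the count of `p`s modulo 3; the second has 3 states tracking the count of `q`s, saturating at 2. A product state is a pair (one from each), accepting exactly when both do.
9 states suffice.
       p  q 
>  A   B  C 
   B   D  E 
 * C   E  F 
   D   A  G 
   E   G  H 
 * F   H  F 
   G   C  I 
   H   I  H 
   I   F  I 
(> = start, * = accepting)

start=A; accept=C,F; A-p->B; A-q->C; B-p->D; B-q->E; C-p->E; C-q->F; D-p->A; D-q->G; E-p->G; E-q->H; F-p->H; F-q->F; G-p->C; G-q->I; H-p->I; H-q->H; I-p->F; I-q->I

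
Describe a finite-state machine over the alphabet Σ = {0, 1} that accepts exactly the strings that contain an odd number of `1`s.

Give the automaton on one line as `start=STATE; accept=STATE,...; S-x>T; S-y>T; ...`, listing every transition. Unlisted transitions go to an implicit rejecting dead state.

start=s0; accept=s1; s0-0>s0; s0-1>s1; s1-0>s1; s1-1>s0

Keep the running count of `1`s modulo 2: each `1` advances along the cycle s0 → s1 → s0 while other symbols loop. Accept at s1.
        0   1  
>  s0   s0  s1 
 * s1   s1  s0 
(> = start, * = accepting)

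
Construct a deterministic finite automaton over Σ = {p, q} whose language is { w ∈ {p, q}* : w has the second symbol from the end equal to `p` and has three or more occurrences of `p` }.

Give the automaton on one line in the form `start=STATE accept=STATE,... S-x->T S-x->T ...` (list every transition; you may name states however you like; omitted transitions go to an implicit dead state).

Build one automaton per condition and run them in lockstep. One (7 states) tracks the last 2 symbols read; the other (5 states) tracks the count of `p`s, saturating at 4. Each combined state is a pair, one component from each; accept when both components accept.
With 19 states:
       p  q 
>  A   B  C 
   B   D  E 
   C   F  G 
   D   H  I 
   E   J  K 
   F   D  E 
   G   F  G 
 * H   L  M 
   I   N  O 
   J   H  I 
   K   J  K 
 * L   L  P 
 * M   Q  R 
   N   L  M 
   O   N  O 
 * P   Q  S 
   Q   L  P 
   R   Q  R 
   S   Q  S 
(> = start, * = accepting)

start=A accept=H,L,M,P A-p->B A-q->C B-p->D B-q->E C-p->F C-q->G D-p->H D-q->I E-p->J E-q->K F-p->D F-q->E G-p->F G-q->G H-p->L H-q->M I-p->N I-q->O J-p->H J-q->I K-p->J K-q->K L-p->L L-q->P M-p->Q M-q->R N-p->L N-q->M O-p->N O-q->O P-p->Q P-q->S Q-p->L Q-q->P R-p->Q R-q->R S-p->Q S-q->S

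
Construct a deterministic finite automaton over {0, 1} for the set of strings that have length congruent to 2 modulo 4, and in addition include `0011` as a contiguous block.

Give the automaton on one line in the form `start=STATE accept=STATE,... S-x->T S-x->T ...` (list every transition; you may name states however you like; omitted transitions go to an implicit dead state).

start=S0 accept=S18 S0-0->S1 S0-1->S2 S1-0->S3 S1-1->S4 S2-0->S5 S2-1->S4 S3-0->S6 S3-1->S7 S4-0->S8 S4-1->S9 S5-0->S6 S5-1->S9 S6-0->S10 S6-1->S11 S7-0->S12 S7-1->S13 S8-0->S10 S8-1->S0 S9-0->S12 S9-1->S0 S10-0->S14 S10-1->S15 S11-0->S1 S11-1->S16 S12-0->S14 S12-1->S2 S13-0->S16 S13-1->S16 S14-0->S3 S14-1->S17 S15-0->S5 S15-1->S18 S16-0->S18 S16-1->S18 S17-0->S8 S17-1->S19 S18-0->S19 S18-1->S19 S19-0->S13 S19-1->S13

Run two small machines in parallel and take their product. The first has 4 states tracking the input length modulo 4; the second has 5 states tracking whether and how much of `0011` has been seen. A product state is a pair (one from each), accepting exactly when both do.
A 20-state machine:
          0    1  
>  S0     S1   S2 
   S1     S3   S4 
   S2     S5   S4 
   S3     S6   S7 
   S4     S8   S9 
   S5     S6   S9 
   S6    S10  S11 
   S7    S12  S13 
   S8    S10   S0 
   S9    S12   S0 
   S10   S14  S15 
   S11    S1  S16 
   S12   S14   S2 
   S13   S16  S16 
   S14    S3  S17 
   S15    S5  S18 
   S16   S18  S18 
   S17    S8  S19 
 * S18   S19  S19 
   S19   S13  S13 
(> = start, * = accepting)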